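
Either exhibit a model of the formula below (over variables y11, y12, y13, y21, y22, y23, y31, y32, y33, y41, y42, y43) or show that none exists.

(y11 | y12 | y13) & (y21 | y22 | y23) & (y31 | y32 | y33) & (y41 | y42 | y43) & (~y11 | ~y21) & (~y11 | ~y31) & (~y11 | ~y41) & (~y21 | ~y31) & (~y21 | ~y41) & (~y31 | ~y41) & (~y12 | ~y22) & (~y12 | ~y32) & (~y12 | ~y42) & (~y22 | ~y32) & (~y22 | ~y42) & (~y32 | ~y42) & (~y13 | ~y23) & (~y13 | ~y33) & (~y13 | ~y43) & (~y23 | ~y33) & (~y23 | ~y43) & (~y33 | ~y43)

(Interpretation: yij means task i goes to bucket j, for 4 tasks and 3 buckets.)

UNSATISFIABLE

Suppose y11 = 0.
Suppose y12 = 1.
(~y22) alone gives y22 = 0.
(~y32) alone gives y32 = 0.
(~y42) alone gives y42 = 0.
Suppose y21 = 1.
(~y31) alone gives y31 = 0.
(y33) alone gives y33 = 1.
(~y41) alone gives y41 = 0.
(y43) alone gives y43 = 1.
But (~y43) is also a unit clause — contradiction.
Backtrack on y21: now try y21 = 0.
(y23) alone gives y23 = 1.
(~y13) alone gives y13 = 0.
(~y33) alone gives y33 = 0.
(y31) alone gives y31 = 1.
(~y41) alone gives y41 = 0.
(y43) alone gives y43 = 1.
But (~y43) is also a unit clause — contradiction.
Neither y21 = 1 nor y21 = 0 works.
Backtrack on y12: now try y12 = 0.
(y13) alone gives y13 = 1.
(~y23) alone gives y23 = 0.
(~y33) alone gives y33 = 0.
(~y43) alone gives y43 = 0.
Suppose y21 = 1.
(~y31) alone gives y31 = 0.
(y32) alone gives y32 = 1.
(~y41) alone gives y41 = 0.
(y42) alone gives y42 = 1.
But (~y42) is also a unit clause — contradiction.
Backtrack on y21: now try y21 = 0.
(y22) alone gives y22 = 1.
(~y32) alone gives y32 = 0.
(y31) alone gives y31 = 1.
(~y41) alone gives y41 = 0.
(y42) alone gives y42 = 1.
But (~y42) is also a unit clause — contradiction.
Neither y21 = 1 nor y21 = 0 works.
Neither y12 = 1 nor y12 = 0 works.
Backtrack on y11: now try y11 = 1.
(~y21) alone gives y21 = 0.
(~y31) alone gives y31 = 0.
(~y41) alone gives y41 = 0.
Suppose y22 = 1.
(~y12) alone gives y12 = 0.
(~y32) alone gives y32 = 0.
(y33) alone gives y33 = 1.
(~y42) alone gives y42 = 0.
(y43) alone gives y43 = 1.
But (~y43) is also a unit clause — contradiction.
Backtrack on y22: now try y22 = 0.
(y23) alone gives y23 = 1.
(~y13) alone gives y13 = 0.
(~y33) alone gives y33 = 0.
(y32) alone gives y32 = 1.
(~y12) alone gives y12 = 0.
(~y42) alone gives y42 = 0.
(y43) alone gives y43 = 1.
But (~y43) is also a unit clause — contradiction.
Neither y22 = 1 nor y22 = 0 works.
Neither y11 = 1 nor y11 = 0 works.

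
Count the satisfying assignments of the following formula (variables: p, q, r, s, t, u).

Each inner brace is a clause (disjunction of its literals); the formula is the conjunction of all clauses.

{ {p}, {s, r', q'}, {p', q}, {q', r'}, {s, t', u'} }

There are 2^6 = 64 truth assignments over (p, q, r, s, t, u).
Split on t. With t = 1, the clauses containing t are satisfied and t' drops from the rest; 3 of the 2^5 = 32 assignments to the other variables satisfy what remains.
With t = 0, by the same count on the reduced clause set, 4 assignments work.
(One model: p=T, q=T, r=F, s=F, t=F, u=F.)
Total: 3 + 4 = 7.

7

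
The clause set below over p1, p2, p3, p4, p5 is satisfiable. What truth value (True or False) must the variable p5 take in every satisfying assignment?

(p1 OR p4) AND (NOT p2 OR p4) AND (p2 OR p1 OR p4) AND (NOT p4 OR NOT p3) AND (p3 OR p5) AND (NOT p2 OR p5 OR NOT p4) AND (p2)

Suppose p5 = false.
The clause (p3) is unit, so p3 = true.
The clause (NOT p4) is unit, so p4 = false.
The clause (p1) is unit, so p1 = true.
The clause (NOT p2) is unit, so p2 = false.
That conflicts with the unit clause (p2).
So every satisfying assignment has p5 = True.

True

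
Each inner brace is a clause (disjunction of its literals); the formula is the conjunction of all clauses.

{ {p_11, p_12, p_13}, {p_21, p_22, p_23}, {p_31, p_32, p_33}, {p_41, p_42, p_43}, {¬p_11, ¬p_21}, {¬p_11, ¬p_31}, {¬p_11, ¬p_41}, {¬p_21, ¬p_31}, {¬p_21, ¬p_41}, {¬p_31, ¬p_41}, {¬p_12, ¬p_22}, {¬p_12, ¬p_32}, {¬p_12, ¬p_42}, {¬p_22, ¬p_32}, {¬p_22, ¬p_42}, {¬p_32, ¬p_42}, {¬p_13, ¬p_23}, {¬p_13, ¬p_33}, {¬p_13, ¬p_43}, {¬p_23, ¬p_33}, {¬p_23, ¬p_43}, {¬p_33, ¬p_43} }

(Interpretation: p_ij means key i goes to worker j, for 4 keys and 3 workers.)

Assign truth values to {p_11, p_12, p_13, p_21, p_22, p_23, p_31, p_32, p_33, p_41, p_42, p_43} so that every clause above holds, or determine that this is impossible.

UNSATISFIABLE

Branch on p_11: set p_11 = False.
Branch on p_12: set p_12 = True.
(¬p_22) alone gives p_22 = False.
(¬p_32) alone gives p_32 = False.
(¬p_42) alone gives p_42 = False.
Branch on p_21: set p_21 = True.
(¬p_31) alone gives p_31 = False.
(p_33) alone gives p_33 = True.
(¬p_41) alone gives p_41 = False.
(p_43) alone gives p_43 = True.
Now (¬p_43) is unsatisfied and unit — conflict.
So p_21 must be the other value — set p_21 = False.
(p_23) alone gives p_23 = True.
(¬p_13) alone gives p_13 = False.
(¬p_33) alone gives p_33 = False.
(p_31) alone gives p_31 = True.
(¬p_41) alone gives p_41 = False.
(p_43) alone gives p_43 = True.
Now (¬p_43) is unsatisfied and unit — conflict.
Either choice for p_21 ends in contradiction.
So p_12 must be the other value — set p_12 = False.
(p_13) alone gives p_13 = True.
(¬p_23) alone gives p_23 = False.
(¬p_33) alone gives p_33 = False.
(¬p_43) alone gives p_43 = False.
Branch on p_21: set p_21 = True.
(¬p_31) alone gives p_31 = False.
(p_32) alone gives p_32 = True.
(¬p_41) alone gives p_41 = False.
(p_42) alone gives p_42 = True.
Now (¬p_42) is unsatisfied and unit — conflict.
So p_21 must be the other value — set p_21 = False.
(p_22) alone gives p_22 = True.
(¬p_32) alone gives p_32 = False.
(p_31) alone gives p_31 = True.
(¬p_41) alone gives p_41 = False.
(p_42) alone gives p_42 = True.
Now (¬p_42) is unsatisfied and unit — conflict.
Either choice for p_21 ends in contradiction.
Either choice for p_12 ends in contradiction.
So p_11 must be the other value — set p_11 = True.
(¬p_21) alone gives p_21 = False.
(¬p_31) alone gives p_31 = False.
(¬p_41) alone gives p_41 = False.
Branch on p_22: set p_22 = True.
(¬p_12) alone gives p_12 = False.
(¬p_32) alone gives p_32 = False.
(p_33) alone gives p_33 = True.
(¬p_42) alone gives p_42 = False.
(p_43) alone gives p_43 = True.
Now (¬p_43) is unsatisfied and unit — conflict.
So p_22 must be the other value — set p_22 = False.
(p_23) alone gives p_23 = True.
(¬p_13) alone gives p_13 = False.
(¬p_33) alone gives p_33 = False.
(p_32) alone gives p_32 = True.
(¬p_12) alone gives p_12 = False.
(¬p_42) alone gives p_42 = False.
(p_43) alone gives p_43 = True.
Now (¬p_43) is unsatisfied and unit — conflict.
Either choice for p_22 ends in contradiction.
Either choice for p_11 ends in contradiction.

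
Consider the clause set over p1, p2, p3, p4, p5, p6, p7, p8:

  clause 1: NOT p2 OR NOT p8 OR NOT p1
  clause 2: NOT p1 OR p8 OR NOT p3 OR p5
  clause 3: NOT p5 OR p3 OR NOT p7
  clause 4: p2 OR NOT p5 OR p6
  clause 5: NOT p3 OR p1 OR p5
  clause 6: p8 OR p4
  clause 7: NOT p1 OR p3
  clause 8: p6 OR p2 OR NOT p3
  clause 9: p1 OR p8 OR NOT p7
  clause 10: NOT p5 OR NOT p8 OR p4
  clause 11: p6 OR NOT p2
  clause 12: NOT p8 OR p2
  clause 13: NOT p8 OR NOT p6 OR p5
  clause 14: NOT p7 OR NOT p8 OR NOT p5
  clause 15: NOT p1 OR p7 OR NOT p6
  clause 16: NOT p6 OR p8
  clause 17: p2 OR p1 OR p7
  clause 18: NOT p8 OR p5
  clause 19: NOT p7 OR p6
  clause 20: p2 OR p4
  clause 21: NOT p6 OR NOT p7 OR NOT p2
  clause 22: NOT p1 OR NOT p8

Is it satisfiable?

Yes

Case p8 = true:
Unit clause (p2) forces p2 = true.
Unit clause (NOT p1) forces p1 = false.
Unit clause (p6) forces p6 = true.
Unit clause (p5) forces p5 = true.
Unit clause (p4) forces p4 = true.
Unit clause (NOT p7) forces p7 = false.
Every clause is now satisfied; p3 is unconstrained.
A satisfying assignment: p1: false; p2: true; p3: false; p4: true; p5: true; p6: true; p7: false; p8: true.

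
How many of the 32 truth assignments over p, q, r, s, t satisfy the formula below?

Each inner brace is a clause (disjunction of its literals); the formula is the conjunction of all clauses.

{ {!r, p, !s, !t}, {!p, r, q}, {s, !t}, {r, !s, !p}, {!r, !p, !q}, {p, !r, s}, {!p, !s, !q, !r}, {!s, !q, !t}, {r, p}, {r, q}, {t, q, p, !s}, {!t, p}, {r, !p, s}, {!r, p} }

There are 2^5 = 32 truth assignments over (p, q, r, s, t).
Split on q. With q = true, the clauses containing q are satisfied and !q drops from the rest; 0 of the 2^4 = 16 assignments to the other variables satisfy what remains.
With q = false, by the same count on the reduced clause set, 3 assignments work.
(One model: p=T, q=F, r=T, s=F, t=F.)
Total: 0 + 3 = 3.

3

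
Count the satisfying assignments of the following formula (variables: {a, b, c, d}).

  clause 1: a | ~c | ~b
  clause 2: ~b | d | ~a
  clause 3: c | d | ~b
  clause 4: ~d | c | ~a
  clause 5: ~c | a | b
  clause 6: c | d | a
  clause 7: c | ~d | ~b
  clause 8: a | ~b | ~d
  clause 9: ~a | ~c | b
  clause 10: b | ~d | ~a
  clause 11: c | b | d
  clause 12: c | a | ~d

1

There are 2^4 = 16 truth assignments over (a, b, c, d).
Split on c. With c = 1, the clauses containing c are satisfied and ~c drops from the rest; 1 of the 2^3 = 8 assignments to the other variables satisfy what remains.
With c = 0, by the same count on the reduced clause set, 0 assignments work.
Total: 1 + 0 = 1.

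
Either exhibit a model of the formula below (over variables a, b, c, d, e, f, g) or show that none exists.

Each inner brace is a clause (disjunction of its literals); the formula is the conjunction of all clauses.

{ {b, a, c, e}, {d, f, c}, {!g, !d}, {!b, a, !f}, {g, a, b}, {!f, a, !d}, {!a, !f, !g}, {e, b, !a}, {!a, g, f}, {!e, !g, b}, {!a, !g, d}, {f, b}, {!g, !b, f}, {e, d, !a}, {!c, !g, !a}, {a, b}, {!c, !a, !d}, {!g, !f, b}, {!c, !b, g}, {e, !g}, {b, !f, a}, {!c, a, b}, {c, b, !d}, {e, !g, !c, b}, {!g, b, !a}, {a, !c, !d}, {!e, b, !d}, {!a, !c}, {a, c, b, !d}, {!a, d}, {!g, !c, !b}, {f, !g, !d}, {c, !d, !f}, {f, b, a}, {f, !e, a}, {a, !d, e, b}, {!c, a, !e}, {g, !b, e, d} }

Case g = false:
Case a = false:
From the singleton clause (b), b = true.
From the singleton clause (!f), f = false.
From the singleton clause (!c), c = false.
From the singleton clause (d), d = true.
From the singleton clause (!e), e = false.
All clauses are satisfied.

a: false,  b: true,  c: false,  d: true,  e: false,  f: false,  g: false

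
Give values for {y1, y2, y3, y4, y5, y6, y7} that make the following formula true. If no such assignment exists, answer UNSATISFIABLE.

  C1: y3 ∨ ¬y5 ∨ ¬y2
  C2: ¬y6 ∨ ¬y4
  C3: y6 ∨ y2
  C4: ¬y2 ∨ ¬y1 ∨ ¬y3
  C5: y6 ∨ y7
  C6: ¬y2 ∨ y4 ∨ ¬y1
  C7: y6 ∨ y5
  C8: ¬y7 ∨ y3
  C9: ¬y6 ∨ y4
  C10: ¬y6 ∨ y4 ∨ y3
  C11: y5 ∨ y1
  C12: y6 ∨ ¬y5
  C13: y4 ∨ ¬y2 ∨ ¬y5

UNSATISFIABLE

Case y6 = False:
The clause (y2) is unit, so y2 = True.
The clause (y7) is unit, so y7 = True.
The clause (y5) is unit, so y5 = True.
But (¬y5) is also a unit clause — contradiction.
Backtrack on y6: now try y6 = True.
The clause (¬y4) is unit, so y4 = False.
But (y4) is also a unit clause — contradiction.
Either choice for y6 ends in contradiction.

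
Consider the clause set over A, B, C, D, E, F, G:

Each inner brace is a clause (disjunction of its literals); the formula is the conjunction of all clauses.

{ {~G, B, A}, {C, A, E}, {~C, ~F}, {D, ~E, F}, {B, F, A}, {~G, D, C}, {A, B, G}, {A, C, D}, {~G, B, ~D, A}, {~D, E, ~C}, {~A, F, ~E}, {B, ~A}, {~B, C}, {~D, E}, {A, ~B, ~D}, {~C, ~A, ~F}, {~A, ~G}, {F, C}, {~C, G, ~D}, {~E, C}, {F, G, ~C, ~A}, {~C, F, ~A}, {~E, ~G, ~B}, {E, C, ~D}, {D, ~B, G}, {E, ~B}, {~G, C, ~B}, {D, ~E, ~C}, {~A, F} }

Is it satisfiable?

Unsatisfiable

Suppose C = 0.
The clause (~B) is unit, so B = 0.
The clause (~A) is unit, so A = 0.
The clause (~G) is unit, so G = 0.
That conflicts with the unit clause (G).
Backtrack on C: now try C = 1.
The clause (~F) is unit, so F = 0.
The clause (~A) is unit, so A = 0.
The clause (B) is unit, so B = 1.
The clause (~D) is unit, so D = 0.
The clause (~E) is unit, so E = 0.
That conflicts with the unit clause (E).
Either choice for C ends in contradiction.
No assignment satisfies every clause.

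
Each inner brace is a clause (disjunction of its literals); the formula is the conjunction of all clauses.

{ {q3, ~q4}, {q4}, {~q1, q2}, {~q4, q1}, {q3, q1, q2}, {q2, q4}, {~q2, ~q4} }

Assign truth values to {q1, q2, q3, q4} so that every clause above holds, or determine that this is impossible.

From the singleton clause (q4), q4 = 1.
From the singleton clause (q3), q3 = 1.
From the singleton clause (q1), q1 = 1.
From the singleton clause (q2), q2 = 1.
But (~q2) is also a unit clause — contradiction.

UNSATISFIABLE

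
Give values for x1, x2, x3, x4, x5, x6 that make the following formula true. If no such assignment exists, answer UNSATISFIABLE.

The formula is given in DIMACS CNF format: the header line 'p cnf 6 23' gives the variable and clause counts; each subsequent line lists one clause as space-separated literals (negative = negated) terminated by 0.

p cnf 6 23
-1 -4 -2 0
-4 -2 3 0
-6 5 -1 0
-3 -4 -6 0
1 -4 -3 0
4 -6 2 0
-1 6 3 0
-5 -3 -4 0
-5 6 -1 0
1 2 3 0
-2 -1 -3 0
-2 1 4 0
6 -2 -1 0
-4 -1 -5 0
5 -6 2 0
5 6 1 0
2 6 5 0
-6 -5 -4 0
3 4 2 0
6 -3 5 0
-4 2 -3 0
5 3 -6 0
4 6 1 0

x1 ↦ True, x2 ↦ True, x3 ↦ False, x4 ↦ False, x5 ↦ True, x6 ↦ True

Branch on x1: set x1 = True.
Branch on x4: set x4 = False.
Branch on x6: set x6 = True.
The clause (x5) is unit, so x5 = True.
The clause (x2) is unit, so x2 = True.
The clause (¬x3) is unit, so x3 = False.
This assignment satisfies each clause.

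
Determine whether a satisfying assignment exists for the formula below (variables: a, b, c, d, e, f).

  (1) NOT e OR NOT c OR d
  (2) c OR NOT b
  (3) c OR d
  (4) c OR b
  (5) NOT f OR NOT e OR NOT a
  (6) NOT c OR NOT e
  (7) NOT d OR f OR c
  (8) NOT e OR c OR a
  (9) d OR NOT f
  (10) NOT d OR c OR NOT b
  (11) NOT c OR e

No

Branch on c: set c = true.
From the singleton clause (NOT e), e = false.
Now (e) is unsatisfied and unit — conflict.
Backtrack on c: now try c = false.
From the singleton clause (NOT b), b = false.
Now (b) is unsatisfied and unit — conflict.
Either choice for c ends in contradiction.
No assignment satisfies every clause.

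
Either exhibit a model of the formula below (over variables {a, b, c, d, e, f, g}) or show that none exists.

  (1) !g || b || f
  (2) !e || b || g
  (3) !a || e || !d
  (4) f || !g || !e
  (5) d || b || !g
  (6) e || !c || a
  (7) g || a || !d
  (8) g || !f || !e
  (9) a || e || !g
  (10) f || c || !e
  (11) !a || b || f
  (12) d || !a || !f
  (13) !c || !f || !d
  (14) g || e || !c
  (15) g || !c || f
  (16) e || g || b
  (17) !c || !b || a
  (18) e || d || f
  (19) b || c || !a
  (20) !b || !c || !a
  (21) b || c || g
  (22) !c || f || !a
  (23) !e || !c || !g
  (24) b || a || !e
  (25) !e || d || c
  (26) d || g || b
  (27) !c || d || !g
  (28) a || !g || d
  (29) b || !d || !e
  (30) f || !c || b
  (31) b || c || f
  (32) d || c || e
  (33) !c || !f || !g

a=false,  b=true,  c=false,  d=true,  e=true,  f=true,  g=true

Branch on g: set g = true.
Branch on b: set b = true.
Branch on f: set f = true.
The clause (!c) is unit, so c = false.
Branch on a: set a = false.
The clause (e) is unit, so e = true.
The clause (d) is unit, so d = true.
All clauses are satisfied.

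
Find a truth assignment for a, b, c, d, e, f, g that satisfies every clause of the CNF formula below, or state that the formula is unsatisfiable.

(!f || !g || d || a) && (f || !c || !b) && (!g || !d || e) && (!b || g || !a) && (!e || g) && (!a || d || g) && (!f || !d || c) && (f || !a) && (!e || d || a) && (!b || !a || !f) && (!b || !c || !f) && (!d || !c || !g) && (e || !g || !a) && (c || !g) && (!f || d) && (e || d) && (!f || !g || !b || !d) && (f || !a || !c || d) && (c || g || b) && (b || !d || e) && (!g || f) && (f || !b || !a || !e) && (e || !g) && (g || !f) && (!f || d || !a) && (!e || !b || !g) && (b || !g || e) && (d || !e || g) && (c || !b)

Try e = false.
The clause (d) is unit, so d = true.
The clause (!g) is unit, so g = false.
The clause (b) is unit, so b = true.
The clause (!a) is unit, so a = false.
The clause (!f) is unit, so f = false.
The clause (!c) is unit, so c = false.
Now (c) is unsatisfied and unit — conflict.
That branch fails; take e = true instead.
The clause (g) is unit, so g = true.
The clause (c) is unit, so c = true.
The clause (!d) is unit, so d = false.
The clause (a) is unit, so a = true.
The clause (f) is unit, so f = true.
Now (!f) is unsatisfied and unit — conflict.
Neither e = true nor e = false works.

UNSATISFIABLE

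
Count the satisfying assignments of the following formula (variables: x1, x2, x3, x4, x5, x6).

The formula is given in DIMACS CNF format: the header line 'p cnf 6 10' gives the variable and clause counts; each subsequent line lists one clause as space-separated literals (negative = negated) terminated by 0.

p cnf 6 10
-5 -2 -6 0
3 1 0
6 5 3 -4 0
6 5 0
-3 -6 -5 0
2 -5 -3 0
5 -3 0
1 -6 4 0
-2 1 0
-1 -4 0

There are 2^6 = 64 truth assignments over (x1, x2, x3, x4, x5, x6).
Split on x1. With x1 = True, the clauses containing x1 are satisfied and ¬x1 drops from the rest; 6 of the 2^5 = 32 assignments to the other variables satisfy what remains.
With x1 = False, by the same count on the reduced clause set, 0 assignments work.
(One model: x1=T, x2=F, x3=F, x4=F, x5=F, x6=T.)
Total: 6 + 0 = 6.

6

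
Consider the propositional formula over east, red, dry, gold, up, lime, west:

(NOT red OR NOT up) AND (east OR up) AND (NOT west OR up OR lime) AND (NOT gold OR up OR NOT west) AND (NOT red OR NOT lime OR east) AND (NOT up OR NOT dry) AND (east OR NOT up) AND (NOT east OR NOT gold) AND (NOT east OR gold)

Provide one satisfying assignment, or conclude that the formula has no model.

UNSATISFIABLE

Try red = false.
Try east = true.
The clause (NOT gold) is unit, so gold = false.
But (gold) is also a unit clause — contradiction.
Backtrack on east: now try east = false.
The clause (up) is unit, so up = true.
But (NOT up) is also a unit clause — contradiction.
Neither east = true nor east = false works.
Backtrack on red: now try red = true.
The clause (NOT up) is unit, so up = false.
The clause (east) is unit, so east = true.
The clause (NOT gold) is unit, so gold = false.
But (gold) is also a unit clause — contradiction.
Neither red = true nor red = false works.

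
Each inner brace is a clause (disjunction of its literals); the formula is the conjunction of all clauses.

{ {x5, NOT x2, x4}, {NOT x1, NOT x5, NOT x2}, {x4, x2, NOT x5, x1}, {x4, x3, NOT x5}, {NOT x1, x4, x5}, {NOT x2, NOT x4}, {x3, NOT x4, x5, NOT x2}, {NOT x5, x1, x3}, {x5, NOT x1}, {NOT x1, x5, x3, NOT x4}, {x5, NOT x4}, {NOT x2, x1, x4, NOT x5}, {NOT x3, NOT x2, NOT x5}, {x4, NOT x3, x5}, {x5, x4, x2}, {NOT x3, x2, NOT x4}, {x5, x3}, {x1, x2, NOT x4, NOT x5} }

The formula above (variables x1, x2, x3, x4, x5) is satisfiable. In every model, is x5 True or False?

Suppose x5 = false.
From the singleton clause (NOT x1), x1 = false.
From the singleton clause (NOT x4), x4 = false.
From the singleton clause (NOT x2), x2 = false.
That conflicts with the unit clause (x2).
So every satisfying assignment has x5 = True.

True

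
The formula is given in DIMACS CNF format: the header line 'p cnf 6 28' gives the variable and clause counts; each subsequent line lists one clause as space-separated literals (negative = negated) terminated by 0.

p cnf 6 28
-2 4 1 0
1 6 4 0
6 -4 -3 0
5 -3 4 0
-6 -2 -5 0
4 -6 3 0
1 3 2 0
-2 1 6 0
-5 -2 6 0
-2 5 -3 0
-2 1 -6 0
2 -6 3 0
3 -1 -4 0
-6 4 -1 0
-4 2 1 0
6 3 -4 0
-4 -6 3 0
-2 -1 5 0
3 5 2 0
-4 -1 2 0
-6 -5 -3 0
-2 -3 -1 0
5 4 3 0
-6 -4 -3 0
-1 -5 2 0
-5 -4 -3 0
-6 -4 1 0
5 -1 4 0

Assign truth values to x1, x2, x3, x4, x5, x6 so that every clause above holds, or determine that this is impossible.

Try x2 = False.
Try x1 = True.
(¬x4) alone gives x4 = False.
(¬x6) alone gives x6 = False.
(¬x5) alone gives x5 = False.
That conflicts with the unit clause (x5).
Undo x1 and try x1 = False.
(x3) alone gives x3 = True.
(¬x4) alone gives x4 = False.
(x6) alone gives x6 = True.
(x5) alone gives x5 = True.
That conflicts with the unit clause (¬x5).
Both values of x1 lead to a conflict.
Undo x2 and try x2 = True.
Try x4 = True.
Try x6 = True.
(¬x5) alone gives x5 = False.
(¬x3) alone gives x3 = False.
That conflicts with the unit clause (x3).
Undo x6 and try x6 = False.
(¬x3) alone gives x3 = False.
That conflicts with the unit clause (x3).
Both values of x6 lead to a conflict.
Undo x4 and try x4 = False.
(x1) alone gives x1 = True.
(¬x6) alone gives x6 = False.
(¬x5) alone gives x5 = False.
That conflicts with the unit clause (x5).
Both values of x4 lead to a conflict.
Both values of x2 lead to a conflict.

UNSATISFIABLE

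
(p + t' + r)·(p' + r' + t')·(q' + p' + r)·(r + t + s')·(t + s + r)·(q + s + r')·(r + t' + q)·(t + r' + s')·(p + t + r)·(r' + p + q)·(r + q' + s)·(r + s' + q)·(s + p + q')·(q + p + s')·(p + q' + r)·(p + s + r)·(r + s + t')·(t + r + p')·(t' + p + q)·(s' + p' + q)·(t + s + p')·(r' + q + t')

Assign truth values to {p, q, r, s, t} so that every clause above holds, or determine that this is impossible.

p ↦ 0,  q ↦ 1,  r ↦ 1,  s ↦ 1,  t ↦ 1

Try p = 0.
Try t = 1.
Unit clause (r) forces r = 1.
Unit clause (q) forces q = 1.
Unit clause (s) forces s = 1.
This assignment satisfies each clause.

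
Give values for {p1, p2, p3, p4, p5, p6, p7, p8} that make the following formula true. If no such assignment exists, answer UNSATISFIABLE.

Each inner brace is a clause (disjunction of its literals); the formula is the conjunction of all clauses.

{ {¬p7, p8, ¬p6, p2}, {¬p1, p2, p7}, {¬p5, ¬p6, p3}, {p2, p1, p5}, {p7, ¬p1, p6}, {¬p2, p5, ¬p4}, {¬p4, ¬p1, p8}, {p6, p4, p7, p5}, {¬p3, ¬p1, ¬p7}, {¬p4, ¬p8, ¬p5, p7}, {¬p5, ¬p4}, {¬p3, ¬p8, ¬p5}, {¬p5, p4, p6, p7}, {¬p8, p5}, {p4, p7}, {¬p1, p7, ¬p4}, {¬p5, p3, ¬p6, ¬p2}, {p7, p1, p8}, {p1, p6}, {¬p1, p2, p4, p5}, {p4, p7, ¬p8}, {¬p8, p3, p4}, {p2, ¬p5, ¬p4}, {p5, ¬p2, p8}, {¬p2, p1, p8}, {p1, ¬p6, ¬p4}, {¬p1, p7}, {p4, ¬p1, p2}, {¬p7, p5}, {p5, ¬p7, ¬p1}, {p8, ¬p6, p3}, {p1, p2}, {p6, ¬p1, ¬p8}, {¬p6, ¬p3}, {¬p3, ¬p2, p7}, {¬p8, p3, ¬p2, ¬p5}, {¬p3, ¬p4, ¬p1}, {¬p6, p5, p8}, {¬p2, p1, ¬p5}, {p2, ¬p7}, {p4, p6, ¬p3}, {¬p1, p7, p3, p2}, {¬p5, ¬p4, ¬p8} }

p1: True, p2: True, p3: False, p4: False, p5: True, p6: False, p7: True, p8: False

Branch on p5: set p5 = True.
Unit clause (¬p4) forces p4 = False.
Unit clause (p7) forces p7 = True.
Unit clause (p2) forces p2 = True.
Unit clause (p1) forces p1 = True.
Unit clause (¬p3) forces p3 = False.
Unit clause (¬p6) forces p6 = False.
Unit clause (¬p8) forces p8 = False.
Every clause now holds.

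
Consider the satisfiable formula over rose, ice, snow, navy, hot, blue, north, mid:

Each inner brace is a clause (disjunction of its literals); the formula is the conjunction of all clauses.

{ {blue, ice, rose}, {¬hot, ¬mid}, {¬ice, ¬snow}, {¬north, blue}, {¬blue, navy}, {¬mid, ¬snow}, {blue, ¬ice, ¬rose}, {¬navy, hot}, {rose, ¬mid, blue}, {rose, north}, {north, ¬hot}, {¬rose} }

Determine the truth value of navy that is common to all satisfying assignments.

Suppose navy = False.
Unit clause (¬blue) forces blue = False.
Unit clause (¬north) forces north = False.
Unit clause (rose) forces rose = True.
Now (¬rose) is unsatisfied and unit — conflict.
So every satisfying assignment has navy = True.

True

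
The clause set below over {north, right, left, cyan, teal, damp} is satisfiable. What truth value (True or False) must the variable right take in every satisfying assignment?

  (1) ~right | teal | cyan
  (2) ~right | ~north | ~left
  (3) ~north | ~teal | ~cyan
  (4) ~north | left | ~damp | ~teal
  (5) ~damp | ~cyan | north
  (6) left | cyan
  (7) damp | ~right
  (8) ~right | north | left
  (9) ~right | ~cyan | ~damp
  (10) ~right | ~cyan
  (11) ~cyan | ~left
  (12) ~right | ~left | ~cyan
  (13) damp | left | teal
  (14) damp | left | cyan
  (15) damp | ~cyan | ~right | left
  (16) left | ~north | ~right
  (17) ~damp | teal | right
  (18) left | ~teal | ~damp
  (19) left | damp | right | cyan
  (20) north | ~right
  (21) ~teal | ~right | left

Suppose right = 1.
The clause (damp) is unit, so damp = 1.
The clause (~cyan) is unit, so cyan = 0.
The clause (teal) is unit, so teal = 1.
The clause (left) is unit, so left = 1.
The clause (~north) is unit, so north = 0.
But (north) is also a unit clause — contradiction.
So every satisfying assignment has right = False.

False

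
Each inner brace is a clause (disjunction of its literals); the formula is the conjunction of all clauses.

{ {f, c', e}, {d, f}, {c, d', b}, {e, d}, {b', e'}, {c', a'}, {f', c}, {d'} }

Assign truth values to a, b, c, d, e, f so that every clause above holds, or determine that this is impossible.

(d') alone gives d = 0.
(f) alone gives f = 1.
(e) alone gives e = 1.
(b') alone gives b = 0.
(c) alone gives c = 1.
(a') alone gives a = 0.
Every clause now holds.

a: 0; b: 0; c: 1; d: 0; e: 1; f: 1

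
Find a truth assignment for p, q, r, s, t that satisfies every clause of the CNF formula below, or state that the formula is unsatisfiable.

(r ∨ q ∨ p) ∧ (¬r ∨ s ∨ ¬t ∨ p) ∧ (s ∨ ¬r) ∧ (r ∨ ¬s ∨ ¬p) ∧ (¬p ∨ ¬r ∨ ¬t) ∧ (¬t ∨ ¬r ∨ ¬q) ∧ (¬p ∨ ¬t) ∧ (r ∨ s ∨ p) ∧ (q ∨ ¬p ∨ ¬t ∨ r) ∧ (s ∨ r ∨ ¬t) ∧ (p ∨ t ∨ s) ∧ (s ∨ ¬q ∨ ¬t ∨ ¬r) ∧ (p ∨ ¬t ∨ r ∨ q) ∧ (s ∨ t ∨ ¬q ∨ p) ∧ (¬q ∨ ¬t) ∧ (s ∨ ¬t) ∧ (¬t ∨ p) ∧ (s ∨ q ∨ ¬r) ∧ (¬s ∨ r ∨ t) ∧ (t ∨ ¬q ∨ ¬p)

Try s = True.
Try r = True.
Try p = True.
(¬t) alone gives t = False.
(¬q) alone gives q = False.
All clauses are satisfied.

p ↦ True, q ↦ False, r ↦ True, s ↦ True, t ↦ False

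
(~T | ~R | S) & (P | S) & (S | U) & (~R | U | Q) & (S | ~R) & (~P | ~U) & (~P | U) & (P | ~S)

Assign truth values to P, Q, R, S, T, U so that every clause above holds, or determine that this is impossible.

UNSATISFIABLE

Try P = 1.
The clause (~U) is unit, so U = 0.
That conflicts with the unit clause (U).
So P must be the other value — set P = 0.
The clause (S) is unit, so S = 1.
That conflicts with the unit clause (~S).
Both values of P lead to a conflict.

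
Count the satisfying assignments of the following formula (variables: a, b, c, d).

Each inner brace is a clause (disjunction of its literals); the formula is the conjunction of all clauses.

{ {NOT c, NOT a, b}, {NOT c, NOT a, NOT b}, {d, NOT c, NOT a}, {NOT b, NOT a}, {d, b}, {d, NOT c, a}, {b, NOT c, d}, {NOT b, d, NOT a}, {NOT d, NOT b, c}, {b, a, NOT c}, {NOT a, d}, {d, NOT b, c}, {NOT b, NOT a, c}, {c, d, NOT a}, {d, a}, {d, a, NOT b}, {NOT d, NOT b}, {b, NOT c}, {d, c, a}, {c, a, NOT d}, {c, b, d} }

There are 2^4 = 16 truth assignments over (a, b, c, d).
Check each against the 21 clauses (columns in the order a, b, c, d):
  F F F F  ✗ fails (d OR b)
  F F F T  ✗ fails (c OR a OR NOT d)
  F F T F  ✗ fails (d OR b)
  F F T T  ✗ fails (b OR a OR NOT c)
  F T F F  ✗ fails (d OR NOT b OR c)
  F T F T  ✗ fails (NOT d OR NOT b OR c)
  F T T F  ✗ fails (d OR NOT c OR a)
  F T T T  ✗ fails (NOT d OR NOT b)
  T F F F  ✗ fails (d OR b)
  T F F T  ✓ satisfies all
  T F T F  ✗ fails (NOT c OR NOT a OR b)
  T F T T  ✗ fails (NOT c OR NOT a OR b)
  T T F F  ✗ fails (NOT b OR NOT a)
  T T F T  ✗ fails (NOT b OR NOT a)
  T T T F  ✗ fails (NOT c OR NOT a OR NOT b)
  T T T T  ✗ fails (NOT c OR NOT a OR NOT b)
1 of the 16 rows is a model.

1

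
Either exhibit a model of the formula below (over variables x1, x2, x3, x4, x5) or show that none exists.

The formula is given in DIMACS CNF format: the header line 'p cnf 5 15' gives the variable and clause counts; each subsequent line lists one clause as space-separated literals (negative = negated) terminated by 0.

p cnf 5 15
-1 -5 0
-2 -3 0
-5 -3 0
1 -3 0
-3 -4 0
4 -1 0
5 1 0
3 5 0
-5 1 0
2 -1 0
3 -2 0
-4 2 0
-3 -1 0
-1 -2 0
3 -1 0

Try x1 = False.
Unit clause (¬x3) forces x3 = False.
Unit clause (x5) forces x5 = True.
That conflicts with the unit clause (¬x5).
Undo x1 and try x1 = True.
Unit clause (¬x5) forces x5 = False.
Unit clause (x4) forces x4 = True.
Unit clause (¬x3) forces x3 = False.
That conflicts with the unit clause (x3).
Both values of x1 lead to a conflict.

UNSATISFIABLE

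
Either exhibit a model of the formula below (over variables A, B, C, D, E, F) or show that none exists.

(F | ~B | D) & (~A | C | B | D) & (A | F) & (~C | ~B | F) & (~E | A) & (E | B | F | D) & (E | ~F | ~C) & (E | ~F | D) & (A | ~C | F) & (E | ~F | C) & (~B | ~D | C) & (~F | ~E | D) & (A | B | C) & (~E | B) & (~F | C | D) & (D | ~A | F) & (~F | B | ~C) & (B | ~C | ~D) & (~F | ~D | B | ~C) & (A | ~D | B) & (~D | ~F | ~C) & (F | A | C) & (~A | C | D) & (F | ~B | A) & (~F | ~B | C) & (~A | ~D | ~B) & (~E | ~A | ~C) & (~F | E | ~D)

A ↦ 1,  B ↦ 0,  C ↦ 0,  D ↦ 1,  E ↦ 0,  F ↦ 0

Case A = 1:
Case E = 0:
Case F = 0:
From the singleton clause (D), D = 1.
From the singleton clause (~B), B = 0.
From the singleton clause (~C), C = 0.
This assignment satisfies each clause.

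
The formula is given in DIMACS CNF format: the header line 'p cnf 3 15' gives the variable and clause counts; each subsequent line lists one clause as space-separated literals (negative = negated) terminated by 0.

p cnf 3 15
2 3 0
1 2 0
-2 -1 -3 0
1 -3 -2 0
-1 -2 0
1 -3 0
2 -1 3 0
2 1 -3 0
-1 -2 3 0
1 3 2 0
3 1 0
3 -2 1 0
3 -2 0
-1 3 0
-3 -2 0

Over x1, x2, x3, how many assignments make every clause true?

There are 2^3 = 8 truth assignments over (x1, x2, x3).
Split on x3. With x3 = True, the clauses containing x3 are satisfied and ¬x3 drops from the rest; 1 of the 2^2 = 4 assignments to the other variables satisfy what remains.
With x3 = False, by the same count on the reduced clause set, 0 assignments work.
(One model: x1=T, x2=F, x3=T.)
Total: 1 + 0 = 1.

1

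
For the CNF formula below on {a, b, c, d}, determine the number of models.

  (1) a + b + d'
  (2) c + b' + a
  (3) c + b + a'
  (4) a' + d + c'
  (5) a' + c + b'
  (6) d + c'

4

There are 2^4 = 16 truth assignments over (a, b, c, d).
Split on a. With a = 1, the clauses containing a are satisfied and a' drops from the rest; 2 of the 2^3 = 8 assignments to the other variables satisfy what remains.
With a = 0, by the same count on the reduced clause set, 2 assignments work.
(One model: a=F, b=F, c=F, d=F.)
Total: 2 + 2 = 4.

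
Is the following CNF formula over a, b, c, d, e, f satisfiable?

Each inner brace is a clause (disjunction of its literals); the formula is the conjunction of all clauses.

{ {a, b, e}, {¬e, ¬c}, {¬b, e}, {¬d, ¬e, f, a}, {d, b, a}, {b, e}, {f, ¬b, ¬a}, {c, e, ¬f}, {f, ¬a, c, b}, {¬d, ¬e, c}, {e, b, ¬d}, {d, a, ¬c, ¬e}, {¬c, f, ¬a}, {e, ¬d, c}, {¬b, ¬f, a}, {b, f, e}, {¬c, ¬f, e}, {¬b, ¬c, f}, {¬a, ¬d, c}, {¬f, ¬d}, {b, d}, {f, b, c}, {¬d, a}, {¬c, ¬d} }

Try e = True.
From the singleton clause (¬c), c = False.
From the singleton clause (¬d), d = False.
From the singleton clause (b), b = True.
Try f = False.
From the singleton clause (¬a), a = False.
This assignment satisfies each clause.
A satisfying assignment: a: False; b: True; c: False; d: False; e: True; f: False.

Yes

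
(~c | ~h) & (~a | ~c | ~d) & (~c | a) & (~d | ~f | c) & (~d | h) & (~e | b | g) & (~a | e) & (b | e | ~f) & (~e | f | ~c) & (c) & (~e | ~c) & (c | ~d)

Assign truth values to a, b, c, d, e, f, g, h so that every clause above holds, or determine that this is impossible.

(c) alone gives c = 1.
(~h) alone gives h = 0.
(a) alone gives a = 1.
(~d) alone gives d = 0.
(e) alone gives e = 1.
But (~e) is also a unit clause — contradiction.

UNSATISFIABLE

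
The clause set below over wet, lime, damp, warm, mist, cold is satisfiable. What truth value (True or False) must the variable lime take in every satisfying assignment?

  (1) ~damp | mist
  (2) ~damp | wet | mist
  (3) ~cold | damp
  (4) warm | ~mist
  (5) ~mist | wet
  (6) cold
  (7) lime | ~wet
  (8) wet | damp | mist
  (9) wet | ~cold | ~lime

True

Suppose lime = 0.
The clause (cold) is unit, so cold = 1.
The clause (damp) is unit, so damp = 1.
The clause (mist) is unit, so mist = 1.
The clause (warm) is unit, so warm = 1.
The clause (wet) is unit, so wet = 1.
But (~wet) is also a unit clause — contradiction.
So every satisfying assignment has lime = True.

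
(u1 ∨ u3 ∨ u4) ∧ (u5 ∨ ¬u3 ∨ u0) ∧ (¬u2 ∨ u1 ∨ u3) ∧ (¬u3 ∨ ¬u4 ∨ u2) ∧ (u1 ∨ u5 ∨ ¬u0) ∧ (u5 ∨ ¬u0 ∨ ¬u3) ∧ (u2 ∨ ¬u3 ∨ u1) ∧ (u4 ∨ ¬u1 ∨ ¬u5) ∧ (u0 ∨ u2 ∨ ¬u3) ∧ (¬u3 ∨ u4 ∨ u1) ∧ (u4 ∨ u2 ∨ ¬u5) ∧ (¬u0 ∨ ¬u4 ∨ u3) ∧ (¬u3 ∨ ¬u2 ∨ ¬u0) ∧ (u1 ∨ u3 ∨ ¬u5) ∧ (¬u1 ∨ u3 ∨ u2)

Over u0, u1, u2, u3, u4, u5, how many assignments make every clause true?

7

There are 2^6 = 64 truth assignments over (u0, u1, u2, u3, u4, u5).
Split on u1. With u1 = True, the clauses containing u1 are satisfied and ¬u1 drops from the rest; 5 of the 2^5 = 32 assignments to the other variables satisfy what remains.
With u1 = False, by the same count on the reduced clause set, 2 assignments work.
Total: 5 + 2 = 7.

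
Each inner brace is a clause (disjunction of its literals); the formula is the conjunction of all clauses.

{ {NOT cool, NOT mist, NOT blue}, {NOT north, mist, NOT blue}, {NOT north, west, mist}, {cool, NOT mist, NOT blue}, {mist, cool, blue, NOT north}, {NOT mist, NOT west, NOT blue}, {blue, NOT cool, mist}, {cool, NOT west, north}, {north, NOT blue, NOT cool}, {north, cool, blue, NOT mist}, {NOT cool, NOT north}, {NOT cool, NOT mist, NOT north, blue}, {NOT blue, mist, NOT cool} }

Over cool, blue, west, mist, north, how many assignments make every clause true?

6

There are 2^5 = 32 truth assignments over (cool, blue, west, mist, north).
Split on cool. With cool = true, the clauses containing cool are satisfied and NOT cool drops from the rest; 2 of the 2^4 = 16 assignments to the other variables satisfy what remains.
With cool = false, by the same count on the reduced clause set, 4 assignments work.
Total: 2 + 4 = 6.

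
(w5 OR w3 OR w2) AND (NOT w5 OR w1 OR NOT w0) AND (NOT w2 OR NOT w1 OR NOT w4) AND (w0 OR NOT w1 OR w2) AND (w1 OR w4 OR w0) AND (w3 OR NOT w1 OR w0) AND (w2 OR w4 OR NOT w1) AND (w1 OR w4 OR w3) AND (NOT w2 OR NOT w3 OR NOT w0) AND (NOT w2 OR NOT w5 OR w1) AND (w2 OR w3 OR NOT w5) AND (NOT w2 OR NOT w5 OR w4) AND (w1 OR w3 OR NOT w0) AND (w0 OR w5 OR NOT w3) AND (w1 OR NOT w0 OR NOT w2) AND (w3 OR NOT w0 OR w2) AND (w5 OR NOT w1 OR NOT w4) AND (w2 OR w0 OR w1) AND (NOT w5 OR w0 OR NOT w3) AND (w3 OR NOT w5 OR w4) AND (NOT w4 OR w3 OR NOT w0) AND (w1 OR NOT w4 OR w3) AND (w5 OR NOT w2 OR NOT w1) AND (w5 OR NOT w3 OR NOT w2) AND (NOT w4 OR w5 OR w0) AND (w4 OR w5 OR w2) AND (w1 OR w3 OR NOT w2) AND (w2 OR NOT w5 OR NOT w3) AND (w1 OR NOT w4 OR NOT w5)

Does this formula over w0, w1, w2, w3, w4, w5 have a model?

Yes

Case w5 = false:
Case w3 = true:
From the singleton clause (w0), w0 = true.
From the singleton clause (NOT w2), w2 = false.
From the singleton clause (w4), w4 = true.
From the singleton clause (NOT w1), w1 = false.
This assignment satisfies each clause.
A satisfying assignment: w0 ↦ true, w1 ↦ false, w2 ↦ false, w3 ↦ true, w4 ↦ true, w5 ↦ false.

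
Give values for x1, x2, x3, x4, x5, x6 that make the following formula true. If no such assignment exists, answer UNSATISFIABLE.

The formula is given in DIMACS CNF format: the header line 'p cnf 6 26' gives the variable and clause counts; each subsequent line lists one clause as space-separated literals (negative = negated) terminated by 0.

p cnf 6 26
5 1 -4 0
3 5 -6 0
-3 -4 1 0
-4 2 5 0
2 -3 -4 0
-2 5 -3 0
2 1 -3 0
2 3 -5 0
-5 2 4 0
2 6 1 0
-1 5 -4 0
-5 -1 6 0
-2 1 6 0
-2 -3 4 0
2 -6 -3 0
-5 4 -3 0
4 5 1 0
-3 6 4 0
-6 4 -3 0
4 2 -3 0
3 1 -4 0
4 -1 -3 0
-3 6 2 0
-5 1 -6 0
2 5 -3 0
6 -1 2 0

x1=True; x2=True; x3=False; x4=False; x5=False; x6=False

Try x5 = False.
Try x1 = True.
Unit clause (¬x4) forces x4 = False.
Unit clause (¬x3) forces x3 = False.
Unit clause (¬x6) forces x6 = False.
Unit clause (x2) forces x2 = True.
All clauses are satisfied.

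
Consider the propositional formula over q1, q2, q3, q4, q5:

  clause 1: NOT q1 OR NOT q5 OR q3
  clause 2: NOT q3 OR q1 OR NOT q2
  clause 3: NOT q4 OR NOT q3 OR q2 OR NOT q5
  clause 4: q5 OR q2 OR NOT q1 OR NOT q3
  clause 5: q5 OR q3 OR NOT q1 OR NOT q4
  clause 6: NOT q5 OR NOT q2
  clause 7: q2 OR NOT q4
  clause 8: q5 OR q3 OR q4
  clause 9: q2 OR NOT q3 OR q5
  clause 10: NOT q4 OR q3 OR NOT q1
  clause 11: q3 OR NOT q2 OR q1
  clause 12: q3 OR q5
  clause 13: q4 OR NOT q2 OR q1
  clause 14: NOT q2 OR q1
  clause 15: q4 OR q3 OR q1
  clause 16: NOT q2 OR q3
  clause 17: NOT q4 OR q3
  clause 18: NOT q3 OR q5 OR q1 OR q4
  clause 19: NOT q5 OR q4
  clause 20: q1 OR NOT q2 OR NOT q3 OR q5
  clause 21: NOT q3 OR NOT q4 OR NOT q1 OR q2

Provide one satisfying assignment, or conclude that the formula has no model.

Case q5 = false:
The clause (q3) is unit, so q3 = true.
The clause (q2) is unit, so q2 = true.
The clause (q1) is unit, so q1 = true.
All clauses hold; q4 can take either value.

q1 ↦ true; q2 ↦ true; q3 ↦ true; q4 ↦ true; q5 ↦ false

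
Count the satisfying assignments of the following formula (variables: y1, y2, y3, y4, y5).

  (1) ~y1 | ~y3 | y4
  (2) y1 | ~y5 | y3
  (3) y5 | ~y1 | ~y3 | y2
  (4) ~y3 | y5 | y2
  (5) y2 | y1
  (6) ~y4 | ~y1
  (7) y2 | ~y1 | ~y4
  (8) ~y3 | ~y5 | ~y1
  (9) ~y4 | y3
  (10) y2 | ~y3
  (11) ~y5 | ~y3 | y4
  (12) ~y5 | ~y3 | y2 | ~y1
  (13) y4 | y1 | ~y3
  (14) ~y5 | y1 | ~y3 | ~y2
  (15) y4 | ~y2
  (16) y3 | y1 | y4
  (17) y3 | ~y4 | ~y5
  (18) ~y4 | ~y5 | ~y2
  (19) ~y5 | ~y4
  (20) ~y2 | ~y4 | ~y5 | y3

There are 2^5 = 32 truth assignments over (y1, y2, y3, y4, y5).
Split on y5. With y5 = 1, the clauses containing y5 are satisfied and ~y5 drops from the rest; 1 of the 2^4 = 16 assignments to the other variables satisfy what remains.
With y5 = 0, by the same count on the reduced clause set, 2 assignments work.
Total: 1 + 2 = 3.

3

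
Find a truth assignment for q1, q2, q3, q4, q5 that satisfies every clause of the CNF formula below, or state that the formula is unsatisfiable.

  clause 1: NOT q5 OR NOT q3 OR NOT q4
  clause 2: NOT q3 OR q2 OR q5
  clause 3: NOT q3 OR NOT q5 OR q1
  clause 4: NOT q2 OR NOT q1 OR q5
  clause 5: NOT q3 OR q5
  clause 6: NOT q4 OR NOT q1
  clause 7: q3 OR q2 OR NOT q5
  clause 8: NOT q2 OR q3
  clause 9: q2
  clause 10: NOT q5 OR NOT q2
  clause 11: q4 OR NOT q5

The clause (q2) is unit, so q2 = true.
The clause (q3) is unit, so q3 = true.
The clause (q5) is unit, so q5 = true.
That conflicts with the unit clause (NOT q5).

UNSATISFIABLE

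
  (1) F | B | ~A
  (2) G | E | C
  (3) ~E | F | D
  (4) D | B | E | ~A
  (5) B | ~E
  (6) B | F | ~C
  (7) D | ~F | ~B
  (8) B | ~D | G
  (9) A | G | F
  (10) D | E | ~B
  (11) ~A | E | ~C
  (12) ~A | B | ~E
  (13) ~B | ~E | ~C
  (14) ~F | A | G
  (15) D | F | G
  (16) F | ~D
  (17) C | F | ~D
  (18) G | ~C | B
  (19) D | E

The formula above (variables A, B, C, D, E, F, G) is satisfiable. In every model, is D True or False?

Suppose D = 0.
The clause (E) is unit, so E = 1.
The clause (F) is unit, so F = 1.
The clause (B) is unit, so B = 1.
But (~B) is also a unit clause — contradiction.
So every satisfying assignment has D = True.

True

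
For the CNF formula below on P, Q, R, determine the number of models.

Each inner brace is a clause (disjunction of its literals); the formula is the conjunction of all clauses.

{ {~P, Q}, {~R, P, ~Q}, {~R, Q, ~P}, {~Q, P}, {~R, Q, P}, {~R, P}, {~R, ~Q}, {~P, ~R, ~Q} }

There are 2^3 = 8 truth assignments over (P, Q, R).
Split on Q. With Q = 1, the clauses containing Q are satisfied and ~Q drops from the rest; 1 of the 2^2 = 4 assignments to the other variables satisfy what remains.
With Q = 0, by the same count on the reduced clause set, 1 assignment works.
(One model: P=F, Q=F, R=F.)
Total: 1 + 1 = 2.

2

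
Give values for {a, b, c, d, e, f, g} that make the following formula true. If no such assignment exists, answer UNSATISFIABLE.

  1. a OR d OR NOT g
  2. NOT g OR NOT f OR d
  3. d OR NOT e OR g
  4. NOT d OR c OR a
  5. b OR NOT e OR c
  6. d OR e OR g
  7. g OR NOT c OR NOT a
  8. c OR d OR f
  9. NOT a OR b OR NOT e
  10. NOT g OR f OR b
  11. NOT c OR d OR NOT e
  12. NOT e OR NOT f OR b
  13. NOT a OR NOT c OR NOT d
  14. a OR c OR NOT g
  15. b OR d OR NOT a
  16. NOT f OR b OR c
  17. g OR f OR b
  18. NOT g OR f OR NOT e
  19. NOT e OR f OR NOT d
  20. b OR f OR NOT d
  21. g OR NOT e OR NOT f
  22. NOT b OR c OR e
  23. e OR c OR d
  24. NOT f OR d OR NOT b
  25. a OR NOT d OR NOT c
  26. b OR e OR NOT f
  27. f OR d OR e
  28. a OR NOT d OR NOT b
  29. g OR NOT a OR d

Case a = true:
Case g = true:
Case f = true:
The clause (d) is unit, so d = true.
The clause (NOT c) is unit, so c = false.
The clause (b) is unit, so b = true.
The clause (e) is unit, so e = true.
This assignment satisfies each clause.

a=true, b=true, c=false, d=true, e=true, f=true, g=true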